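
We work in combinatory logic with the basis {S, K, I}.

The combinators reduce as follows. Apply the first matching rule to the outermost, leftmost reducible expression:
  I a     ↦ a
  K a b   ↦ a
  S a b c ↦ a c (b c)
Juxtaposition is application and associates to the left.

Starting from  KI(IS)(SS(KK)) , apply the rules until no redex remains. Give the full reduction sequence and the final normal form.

Answer: normal form = SS(KK)  (in 2 steps)

Reduction:
  start: KI(IS)(SS(KK))
  →1  I(SS(KK))
  →2  SS(KK)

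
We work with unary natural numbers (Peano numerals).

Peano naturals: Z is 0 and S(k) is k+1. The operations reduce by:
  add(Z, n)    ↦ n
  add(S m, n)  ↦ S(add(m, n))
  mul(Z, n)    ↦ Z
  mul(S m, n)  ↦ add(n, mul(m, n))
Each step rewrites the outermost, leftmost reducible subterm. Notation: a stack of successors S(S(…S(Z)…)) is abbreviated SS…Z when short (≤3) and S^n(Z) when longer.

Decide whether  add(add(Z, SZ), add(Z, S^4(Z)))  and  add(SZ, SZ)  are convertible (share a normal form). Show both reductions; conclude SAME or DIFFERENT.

Answer: DIFFERENT — A ⇓ S^5(Z), B ⇓ SSZ

Derivation:
Term A:
  start: add(add(Z, SZ), add(Z, S^4(Z)))
  step 1: add(SZ, add(Z, S^4(Z)))
  step 2: S(add(Z, add(Z, S^4(Z))))
  step 3: S(add(Z, S^4(Z)))
  step 4: S^5(Z)

Term B:
  start: add(SZ, SZ)
  step 1: S(add(Z, SZ))
  step 2: SSZ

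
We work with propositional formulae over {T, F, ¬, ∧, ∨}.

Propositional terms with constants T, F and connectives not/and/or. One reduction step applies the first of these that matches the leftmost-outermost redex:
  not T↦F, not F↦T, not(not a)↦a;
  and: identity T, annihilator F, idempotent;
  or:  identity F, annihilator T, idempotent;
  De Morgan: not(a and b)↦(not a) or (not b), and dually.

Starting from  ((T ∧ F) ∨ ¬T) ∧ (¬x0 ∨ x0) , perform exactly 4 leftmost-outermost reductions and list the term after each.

Answer: after 4 steps: F

Derivation:
  start: ((T ∧ F) ∨ ¬T) ∧ (¬x0 ∨ x0)
  →1  (F ∨ ¬T) ∧ (¬x0 ∨ x0)
  →2  ¬T ∧ (¬x0 ∨ x0)
  →3  F ∧ (¬x0 ∨ x0)
  →4  F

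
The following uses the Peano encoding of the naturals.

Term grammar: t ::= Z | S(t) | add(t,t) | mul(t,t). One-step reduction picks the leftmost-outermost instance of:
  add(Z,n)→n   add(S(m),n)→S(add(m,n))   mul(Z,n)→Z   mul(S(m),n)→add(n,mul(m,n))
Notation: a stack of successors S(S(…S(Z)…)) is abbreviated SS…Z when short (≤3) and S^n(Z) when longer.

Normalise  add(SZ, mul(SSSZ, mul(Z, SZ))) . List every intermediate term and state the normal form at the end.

Answer: normal form = SZ  (in 12 steps)

Derivation:
  start: add(SZ, mul(SSSZ, mul(Z, SZ)))
  [1] S(add(Z, mul(SSSZ, mul(Z, SZ))))
  [2] S(mul(SSSZ, mul(Z, SZ)))
  [3] S(add(mul(Z, SZ), mul(SSZ, mul(Z, SZ))))
  [4] S(add(Z, mul(SSZ, mul(Z, SZ))))
  [5] S(mul(SSZ, mul(Z, SZ)))
  [6] S(add(mul(Z, SZ), mul(SZ, mul(Z, SZ))))
  [7] S(add(Z, mul(SZ, mul(Z, SZ))))
  [8] S(mul(SZ, mul(Z, SZ)))
  [9] S(add(mul(Z, SZ), mul(Z, mul(Z, SZ))))
  [10] S(add(Z, mul(Z, mul(Z, SZ))))
  [11] S(mul(Z, mul(Z, SZ)))
  [12] SZ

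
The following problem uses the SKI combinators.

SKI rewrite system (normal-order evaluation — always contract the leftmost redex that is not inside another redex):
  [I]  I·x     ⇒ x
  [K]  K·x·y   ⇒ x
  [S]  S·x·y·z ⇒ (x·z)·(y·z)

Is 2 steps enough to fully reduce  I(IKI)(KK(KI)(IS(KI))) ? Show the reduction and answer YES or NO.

  start: I(IKI)(KK(KI)(IS(KI)))
  step 1: IKI(KK(KI)(IS(KI)))
  step 2: KI(KK(KI)(IS(KI)))

Answer: NO — after 2 steps the term is KI(KK(KI)(IS(KI))), not yet normal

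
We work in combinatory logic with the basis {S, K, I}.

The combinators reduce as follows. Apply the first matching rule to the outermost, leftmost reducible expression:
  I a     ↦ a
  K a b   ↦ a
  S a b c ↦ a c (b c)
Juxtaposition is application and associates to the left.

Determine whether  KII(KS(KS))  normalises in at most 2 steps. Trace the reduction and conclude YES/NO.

  start: KII(KS(KS))
  [1] I(KS(KS))
  [2] KS(KS)

Answer: NO — after 2 steps the term is KS(KS), not yet normal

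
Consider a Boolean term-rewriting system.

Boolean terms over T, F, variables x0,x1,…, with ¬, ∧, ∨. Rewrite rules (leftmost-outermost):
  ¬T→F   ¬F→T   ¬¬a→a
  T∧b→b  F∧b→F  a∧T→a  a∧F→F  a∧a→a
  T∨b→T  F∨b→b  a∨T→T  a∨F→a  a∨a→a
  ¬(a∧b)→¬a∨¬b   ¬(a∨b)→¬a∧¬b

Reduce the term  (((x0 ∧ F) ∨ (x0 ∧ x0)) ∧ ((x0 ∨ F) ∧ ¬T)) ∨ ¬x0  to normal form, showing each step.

  start: (((x0 ∧ F) ∨ (x0 ∧ x0)) ∧ ((x0 ∨ F) ∧ ¬T)) ∨ ¬x0
  step 1: ((F ∨ (x0 ∧ x0)) ∧ ((x0 ∨ F) ∧ ¬T)) ∨ ¬x0
  step 2: ((x0 ∧ x0) ∧ ((x0 ∨ F) ∧ ¬T)) ∨ ¬x0
  step 3: (x0 ∧ ((x0 ∨ F) ∧ ¬T)) ∨ ¬x0
  step 4: (x0 ∧ (x0 ∧ ¬T)) ∨ ¬x0
  step 5: (x0 ∧ (x0 ∧ F)) ∨ ¬x0
  step 6: (x0 ∧ F) ∨ ¬x0
  step 7: F ∨ ¬x0
  step 8: ¬x0

Answer: normal form = ¬x0  (in 8 steps)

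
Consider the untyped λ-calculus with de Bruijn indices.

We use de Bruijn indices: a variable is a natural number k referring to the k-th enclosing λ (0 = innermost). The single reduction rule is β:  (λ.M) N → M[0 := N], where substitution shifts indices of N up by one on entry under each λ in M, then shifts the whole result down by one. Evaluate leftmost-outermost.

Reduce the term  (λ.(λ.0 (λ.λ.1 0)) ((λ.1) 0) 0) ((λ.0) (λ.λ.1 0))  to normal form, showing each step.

  start: (λ.(λ.0 (λ.λ.1 0)) ((λ.1) 0) 0) ((λ.0) (λ.λ.1 0))
  [1] (λ.0 (λ.λ.1 0)) ((λ.(λ.0) (λ.λ.1 0)) ((λ.0) (λ.λ.1 0))) ((λ.0) (λ.λ.1 0))
  [2] (λ.(λ.0) (λ.λ.1 0)) ((λ.0) (λ.λ.1 0)) (λ.λ.1 0) ((λ.0) (λ.λ.1 0))
  [3] (λ.0) (λ.λ.1 0) (λ.λ.1 0) ((λ.0) (λ.λ.1 0))
  [4] (λ.λ.1 0) (λ.λ.1 0) ((λ.0) (λ.λ.1 0))
  [5] (λ.(λ.λ.1 0) 0) ((λ.0) (λ.λ.1 0))
  [6] (λ.λ.1 0) ((λ.0) (λ.λ.1 0))
  [7] λ.(λ.0) (λ.λ.1 0) 0
  [8] λ.(λ.λ.1 0) 0
  [9] λ.λ.1 0

Answer: normal form = λ.λ.1 0  (in 9 steps)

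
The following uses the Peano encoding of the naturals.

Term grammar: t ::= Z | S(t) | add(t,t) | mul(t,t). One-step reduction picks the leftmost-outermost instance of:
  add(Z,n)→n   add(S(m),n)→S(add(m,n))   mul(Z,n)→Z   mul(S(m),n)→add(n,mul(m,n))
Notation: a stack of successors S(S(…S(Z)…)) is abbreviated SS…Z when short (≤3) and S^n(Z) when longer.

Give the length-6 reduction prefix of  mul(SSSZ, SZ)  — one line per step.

  start: mul(SSSZ, SZ)
  →1  add(SZ, mul(SSZ, SZ))
  →2  S(add(Z, mul(SSZ, SZ)))
  →3  S(mul(SSZ, SZ))
  →4  S(add(SZ, mul(SZ, SZ)))
  →5  S(S(add(Z, mul(SZ, SZ))))
  →6  S(S(mul(SZ, SZ)))

Answer: after 6 steps: S(S(mul(SZ, SZ)))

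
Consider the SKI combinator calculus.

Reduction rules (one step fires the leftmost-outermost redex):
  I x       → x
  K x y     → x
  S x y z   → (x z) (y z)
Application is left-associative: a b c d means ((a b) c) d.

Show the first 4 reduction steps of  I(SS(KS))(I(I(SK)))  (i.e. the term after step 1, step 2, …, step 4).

Answer: after 4 steps: S(SK)(KS(I(I(SK))))

Derivation:
  start: I(SS(KS))(I(I(SK)))
  [1] SS(KS)(I(I(SK)))
  [2] S(I(I(SK)))(KS(I(I(SK))))
  [3] S(I(SK))(KS(I(I(SK))))
  [4] S(SK)(KS(I(I(SK))))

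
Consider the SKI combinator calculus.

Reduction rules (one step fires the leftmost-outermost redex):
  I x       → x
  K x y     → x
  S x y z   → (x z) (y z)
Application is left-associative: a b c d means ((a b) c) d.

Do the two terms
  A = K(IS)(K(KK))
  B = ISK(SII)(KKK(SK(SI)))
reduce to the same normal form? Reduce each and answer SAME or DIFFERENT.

Term A:
  start: K(IS)(K(KK))
  step 1: IS
  step 2: S

Term B:
  start: ISK(SII)(KKK(SK(SI)))
  step 1: SK(SII)(KKK(SK(SI)))
  step 2: K(KKK(SK(SI)))(SII(KKK(SK(SI))))
  step 3: KKK(SK(SI))
  step 4: K(SK(SI))

Answer: DIFFERENT — A ⇓ S, B ⇓ K(SK(SI))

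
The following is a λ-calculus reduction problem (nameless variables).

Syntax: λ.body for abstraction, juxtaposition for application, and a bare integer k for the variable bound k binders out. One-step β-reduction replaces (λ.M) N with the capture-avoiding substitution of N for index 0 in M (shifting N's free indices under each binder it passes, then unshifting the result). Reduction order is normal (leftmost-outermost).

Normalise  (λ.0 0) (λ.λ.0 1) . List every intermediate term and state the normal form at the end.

Answer: normal form = λ.0 (λ.λ.0 1)  (in 2 steps)

Derivation:
  start: (λ.0 0) (λ.λ.0 1)
  [1] (λ.λ.0 1) (λ.λ.0 1)
  [2] λ.0 (λ.λ.0 1)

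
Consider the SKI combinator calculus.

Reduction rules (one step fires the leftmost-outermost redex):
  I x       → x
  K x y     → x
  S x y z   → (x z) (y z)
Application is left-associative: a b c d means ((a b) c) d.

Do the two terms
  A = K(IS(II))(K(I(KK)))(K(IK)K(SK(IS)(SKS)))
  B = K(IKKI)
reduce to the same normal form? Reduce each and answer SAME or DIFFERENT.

Term A:
  start: K(IS(II))(K(I(KK)))(K(IK)K(SK(IS)(SKS)))
  →1  IS(II)(K(IK)K(SK(IS)(SKS)))
  →2  S(II)(K(IK)K(SK(IS)(SKS)))
  →3  SI(K(IK)K(SK(IS)(SKS)))
  →4  SI(IK(SK(IS)(SKS)))
  →5  SI(K(SK(IS)(SKS)))
  →6  SI(K(K(SKS)(IS(SKS))))
  →7  SI(K(SKS))

Term B:
  start: K(IKKI)
  →1  K(KKI)
  →2  KK

Answer: DIFFERENT — A ⇓ SI(K(SKS)), B ⇓ KK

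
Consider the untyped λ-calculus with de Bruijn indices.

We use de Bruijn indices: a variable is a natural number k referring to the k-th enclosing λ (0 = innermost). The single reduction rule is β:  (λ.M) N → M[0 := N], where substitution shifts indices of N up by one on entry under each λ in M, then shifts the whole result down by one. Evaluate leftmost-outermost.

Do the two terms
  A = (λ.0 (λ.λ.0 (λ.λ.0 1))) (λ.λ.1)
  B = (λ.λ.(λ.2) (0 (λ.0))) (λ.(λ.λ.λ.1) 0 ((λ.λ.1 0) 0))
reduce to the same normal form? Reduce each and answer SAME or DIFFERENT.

Term A:
  start: (λ.0 (λ.λ.0 (λ.λ.0 1))) (λ.λ.1)
  [1] (λ.λ.1) (λ.λ.0 (λ.λ.0 1))
  [2] λ.λ.λ.0 (λ.λ.0 1)

Term B:
  start: (λ.λ.(λ.2) (0 (λ.0))) (λ.(λ.λ.λ.1) 0 ((λ.λ.1 0) 0))
  [1] λ.(λ.λ.(λ.λ.λ.1) 0 ((λ.λ.1 0) 0)) (0 (λ.0))
  [2] λ.λ.(λ.λ.λ.1) 0 ((λ.λ.1 0) 0)
  [3] λ.λ.(λ.λ.1) ((λ.λ.1 0) 0)
  [4] λ.λ.λ.(λ.λ.1 0) 1
  [5] λ.λ.λ.λ.2 0

Answer: DIFFERENT — A ⇓ λ.λ.λ.0 (λ.λ.0 1), B ⇓ λ.λ.λ.λ.2 0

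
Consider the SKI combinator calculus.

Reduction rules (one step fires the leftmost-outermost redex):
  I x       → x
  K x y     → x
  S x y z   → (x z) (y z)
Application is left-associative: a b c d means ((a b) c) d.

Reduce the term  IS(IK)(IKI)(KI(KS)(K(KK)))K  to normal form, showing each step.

  start: IS(IK)(IKI)(KI(KS)(K(KK)))K
  [1] S(IK)(IKI)(KI(KS)(K(KK)))K
  [2] IK(KI(KS)(K(KK)))(IKI(KI(KS)(K(KK))))K
  [3] K(KI(KS)(K(KK)))(IKI(KI(KS)(K(KK))))K
  [4] KI(KS)(K(KK))K
  [5] I(K(KK))K
  [6] K(KK)K
  [7] KK

Answer: normal form = KK  (in 7 steps)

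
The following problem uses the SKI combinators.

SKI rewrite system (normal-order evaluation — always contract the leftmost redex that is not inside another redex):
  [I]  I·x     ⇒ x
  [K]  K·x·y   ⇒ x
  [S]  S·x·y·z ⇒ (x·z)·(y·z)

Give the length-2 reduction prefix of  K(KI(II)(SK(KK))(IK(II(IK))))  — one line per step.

  start: K(KI(II)(SK(KK))(IK(II(IK))))
  [1] K(I(SK(KK))(IK(II(IK))))
  [2] K(SK(KK)(IK(II(IK))))

Answer: after 2 steps: K(SK(KK)(IK(II(IK))))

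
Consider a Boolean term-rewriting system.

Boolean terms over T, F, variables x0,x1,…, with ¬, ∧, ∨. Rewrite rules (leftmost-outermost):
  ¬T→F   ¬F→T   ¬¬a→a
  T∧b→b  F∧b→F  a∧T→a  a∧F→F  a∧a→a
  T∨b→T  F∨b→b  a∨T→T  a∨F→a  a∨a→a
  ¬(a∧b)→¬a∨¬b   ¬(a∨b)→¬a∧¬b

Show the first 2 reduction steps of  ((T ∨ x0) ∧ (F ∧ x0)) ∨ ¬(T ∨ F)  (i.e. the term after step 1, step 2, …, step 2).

  start: ((T ∨ x0) ∧ (F ∧ x0)) ∨ ¬(T ∨ F)
  [1] (T ∧ (F ∧ x0)) ∨ ¬(T ∨ F)
  [2] (F ∧ x0) ∨ ¬(T ∨ F)

Answer: after 2 steps: (F ∧ x0) ∨ ¬(T ∨ F)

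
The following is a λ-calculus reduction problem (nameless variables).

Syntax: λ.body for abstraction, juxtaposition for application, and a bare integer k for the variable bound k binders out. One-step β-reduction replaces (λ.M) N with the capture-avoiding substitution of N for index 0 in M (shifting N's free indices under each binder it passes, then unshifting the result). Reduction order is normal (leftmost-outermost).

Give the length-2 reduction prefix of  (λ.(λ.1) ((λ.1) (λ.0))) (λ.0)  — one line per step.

Answer: after 2 steps: λ.0

Reduction:
  start: (λ.(λ.1) ((λ.1) (λ.0))) (λ.0)
  [1] (λ.λ.0) ((λ.λ.0) (λ.0))
  [2] λ.0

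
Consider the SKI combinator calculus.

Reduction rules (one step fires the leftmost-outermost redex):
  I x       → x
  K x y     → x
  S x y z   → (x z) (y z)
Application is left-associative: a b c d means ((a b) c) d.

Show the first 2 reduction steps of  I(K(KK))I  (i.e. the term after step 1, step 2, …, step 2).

Answer: after 2 steps: KK

Working:
  start: I(K(KK))I
  step 1: K(KK)I
  step 2: KK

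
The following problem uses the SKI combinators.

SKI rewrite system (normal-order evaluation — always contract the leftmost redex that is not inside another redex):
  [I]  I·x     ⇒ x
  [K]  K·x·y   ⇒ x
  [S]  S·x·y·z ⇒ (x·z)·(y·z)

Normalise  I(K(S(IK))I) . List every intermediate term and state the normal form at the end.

Answer: normal form = SK  (in 3 steps)

Derivation:
  start: I(K(S(IK))I)
  [1] K(S(IK))I
  [2] S(IK)
  [3] SK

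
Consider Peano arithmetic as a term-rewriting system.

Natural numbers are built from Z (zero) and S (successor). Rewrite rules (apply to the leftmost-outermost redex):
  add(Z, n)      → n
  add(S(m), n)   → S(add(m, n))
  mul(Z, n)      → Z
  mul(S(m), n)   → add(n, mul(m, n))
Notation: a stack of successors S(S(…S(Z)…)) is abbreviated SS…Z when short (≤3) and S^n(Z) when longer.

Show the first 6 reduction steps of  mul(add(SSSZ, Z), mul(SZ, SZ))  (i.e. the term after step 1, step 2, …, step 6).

Answer: after 6 steps: S(add(mul(Z, SZ), mul(add(SSZ, Z), mul(SZ, SZ))))

Working:
  start: mul(add(SSSZ, Z), mul(SZ, SZ))
  →1  mul(S(add(SSZ, Z)), mul(SZ, SZ))
  →2  add(mul(SZ, SZ), mul(add(SSZ, Z), mul(SZ, SZ)))
  →3  add(add(SZ, mul(Z, SZ)), mul(add(SSZ, Z), mul(SZ, SZ)))
  →4  add(S(add(Z, mul(Z, SZ))), mul(add(SSZ, Z), mul(SZ, SZ)))
  →5  S(add(add(Z, mul(Z, SZ)), mul(add(SSZ, Z), mul(SZ, SZ))))
  →6  S(add(mul(Z, SZ), mul(add(SSZ, Z), mul(SZ, SZ))))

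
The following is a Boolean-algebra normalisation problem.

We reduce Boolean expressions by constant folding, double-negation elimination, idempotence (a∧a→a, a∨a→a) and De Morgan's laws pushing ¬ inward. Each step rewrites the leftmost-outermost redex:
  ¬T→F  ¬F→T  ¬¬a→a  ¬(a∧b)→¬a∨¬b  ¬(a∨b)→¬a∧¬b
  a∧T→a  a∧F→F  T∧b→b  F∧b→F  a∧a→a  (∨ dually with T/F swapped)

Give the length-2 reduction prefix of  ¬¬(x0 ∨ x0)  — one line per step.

  start: ¬¬(x0 ∨ x0)
  →1  x0 ∨ x0
  →2  x0

Answer: after 2 steps: x0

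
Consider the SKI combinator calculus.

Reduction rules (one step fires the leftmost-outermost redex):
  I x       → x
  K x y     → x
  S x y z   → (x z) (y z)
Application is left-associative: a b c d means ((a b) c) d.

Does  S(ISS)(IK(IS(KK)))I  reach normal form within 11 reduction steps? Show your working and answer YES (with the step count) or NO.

Answer: YES — reaches normal form S(S(KK))(S(KK)) in 10 ≤ 11 steps

Derivation:
  start: S(ISS)(IK(IS(KK)))I
  →1  ISSI(IK(IS(KK))I)
  →2  SSI(IK(IS(KK))I)
  →3  S(IK(IS(KK))I)(I(IK(IS(KK))I))
  →4  S(K(IS(KK))I)(I(IK(IS(KK))I))
  →5  S(IS(KK))(I(IK(IS(KK))I))
  →6  S(S(KK))(I(IK(IS(KK))I))
  →7  S(S(KK))(IK(IS(KK))I)
  →8  S(S(KK))(K(IS(KK))I)
  →9  S(S(KK))(IS(KK))
  →10  S(S(KK))(S(KK))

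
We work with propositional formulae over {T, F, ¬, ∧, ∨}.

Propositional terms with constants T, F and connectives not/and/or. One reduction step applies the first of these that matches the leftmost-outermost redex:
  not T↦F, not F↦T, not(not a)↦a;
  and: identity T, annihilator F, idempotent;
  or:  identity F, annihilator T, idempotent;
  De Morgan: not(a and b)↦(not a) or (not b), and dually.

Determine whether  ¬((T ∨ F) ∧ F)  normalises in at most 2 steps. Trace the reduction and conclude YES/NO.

Answer: NO — after 2 steps the term is (¬T ∧ ¬F) ∨ ¬F, not yet normal

Reduction:
  start: ¬((T ∨ F) ∧ F)
  [1] ¬(T ∨ F) ∨ ¬F
  [2] (¬T ∧ ¬F) ∨ ¬F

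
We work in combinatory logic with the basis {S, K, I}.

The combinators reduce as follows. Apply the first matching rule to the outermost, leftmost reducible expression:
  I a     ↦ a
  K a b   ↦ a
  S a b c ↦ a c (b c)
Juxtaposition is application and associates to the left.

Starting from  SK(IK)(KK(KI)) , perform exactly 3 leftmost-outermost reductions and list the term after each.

Answer: after 3 steps: K

Reduction:
  start: SK(IK)(KK(KI))
  →1  K(KK(KI))(IK(KK(KI)))
  →2  KK(KI)
  →3  K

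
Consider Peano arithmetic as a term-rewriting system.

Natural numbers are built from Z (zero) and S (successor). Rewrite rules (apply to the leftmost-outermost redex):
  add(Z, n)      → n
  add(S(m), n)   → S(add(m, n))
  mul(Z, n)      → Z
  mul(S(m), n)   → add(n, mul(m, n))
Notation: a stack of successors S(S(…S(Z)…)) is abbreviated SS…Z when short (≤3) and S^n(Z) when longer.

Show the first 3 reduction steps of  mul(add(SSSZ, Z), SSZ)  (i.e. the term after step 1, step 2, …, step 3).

Answer: after 3 steps: S(add(SZ, mul(add(SSZ, Z), SSZ)))

Reduction:
  start: mul(add(SSSZ, Z), SSZ)
  →1  mul(S(add(SSZ, Z)), SSZ)
  →2  add(SSZ, mul(add(SSZ, Z), SSZ))
  →3  S(add(SZ, mul(add(SSZ, Z), SSZ)))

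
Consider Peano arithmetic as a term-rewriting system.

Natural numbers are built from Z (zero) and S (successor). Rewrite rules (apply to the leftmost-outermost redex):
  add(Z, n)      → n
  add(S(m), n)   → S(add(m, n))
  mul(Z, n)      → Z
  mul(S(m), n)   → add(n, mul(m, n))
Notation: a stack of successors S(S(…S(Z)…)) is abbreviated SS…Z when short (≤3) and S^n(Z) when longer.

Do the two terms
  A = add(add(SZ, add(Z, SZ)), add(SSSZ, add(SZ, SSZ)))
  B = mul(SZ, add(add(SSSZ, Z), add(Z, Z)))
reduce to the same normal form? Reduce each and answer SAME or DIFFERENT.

Answer: DIFFERENT — A ⇓ S^8(Z), B ⇓ SSSZ

Working:
Term A:
  start: add(add(SZ, add(Z, SZ)), add(SSSZ, add(SZ, SSZ)))
  step 1: add(S(add(Z, add(Z, SZ))), add(SSSZ, add(SZ, SSZ)))
  step 2: S(add(add(Z, add(Z, SZ)), add(SSSZ, add(SZ, SSZ))))
  step 3: S(add(add(Z, SZ), add(SSSZ, add(SZ, SSZ))))
  step 4: S(add(SZ, add(SSSZ, add(SZ, SSZ))))
  step 5: S(S(add(Z, add(SSSZ, add(SZ, SSZ)))))
  step 6: S(S(add(SSSZ, add(SZ, SSZ))))
  step 7: S(S(S(add(SSZ, add(SZ, SSZ)))))
  step 8: S(S(S(S(add(SZ, add(SZ, SSZ))))))
  step 9: S(S(S(S(S(add(Z, add(SZ, SSZ)))))))
  step 10: S(S(S(S(S(add(SZ, SSZ))))))
  step 11: S(S(S(S(S(S(add(Z, SSZ)))))))
  step 12: S^8(Z)

Term B:
  start: mul(SZ, add(add(SSSZ, Z), add(Z, Z)))
  step 1: add(add(add(SSSZ, Z), add(Z, Z)), mul(Z, add(add(SSSZ, Z), add(Z, Z))))
  step 2: add(add(S(add(SSZ, Z)), add(Z, Z)), mul(Z, add(add(SSSZ, Z), add(Z, Z))))
  step 3: add(S(add(add(SSZ, Z), add(Z, Z))), mul(Z, add(add(SSSZ, Z), add(Z, Z))))
  step 4: S(add(add(add(SSZ, Z), add(Z, Z)), mul(Z, add(add(SSSZ, Z), add(Z, Z)))))
  step 5: S(add(add(S(add(SZ, Z)), add(Z, Z)), mul(Z, add(add(SSSZ, Z), add(Z, Z)))))
  step 6: S(add(S(add(add(SZ, Z), add(Z, Z))), mul(Z, add(add(SSSZ, Z), add(Z, Z)))))
  step 7: S(S(add(add(add(SZ, Z), add(Z, Z)), mul(Z, add(add(SSSZ, Z), add(Z, Z))))))
  step 8: S(S(add(add(S(add(Z, Z)), add(Z, Z)), mul(Z, add(add(SSSZ, Z), add(Z, Z))))))
  step 9: S(S(add(S(add(add(Z, Z), add(Z, Z))), mul(Z, add(add(SSSZ, Z), add(Z, Z))))))
  step 10: S(S(S(add(add(add(Z, Z), add(Z, Z)), mul(Z, add(add(SSSZ, Z), add(Z, Z)))))))
  step 11: S(S(S(add(add(Z, add(Z, Z)), mul(Z, add(add(SSSZ, Z), add(Z, Z)))))))
  step 12: S(S(S(add(add(Z, Z), mul(Z, add(add(SSSZ, Z), add(Z, Z)))))))
  step 13: S(S(S(add(Z, mul(Z, add(add(SSSZ, Z), add(Z, Z)))))))
  step 14: S(S(S(mul(Z, add(add(SSSZ, Z), add(Z, Z))))))
  step 15: SSSZ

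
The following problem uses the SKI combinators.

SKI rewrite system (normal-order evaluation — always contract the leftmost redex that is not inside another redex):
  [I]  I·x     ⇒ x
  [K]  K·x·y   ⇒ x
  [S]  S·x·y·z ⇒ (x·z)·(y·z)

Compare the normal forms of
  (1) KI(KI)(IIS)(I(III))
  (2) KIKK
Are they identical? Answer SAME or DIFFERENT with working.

Answer: DIFFERENT — A ⇓ SI, B ⇓ K

Reduction:
Term A:
  start: KI(KI)(IIS)(I(III))
  step 1: I(IIS)(I(III))
  step 2: IIS(I(III))
  step 3: IS(I(III))
  step 4: S(I(III))
  step 5: S(III)
  step 6: S(II)
  step 7: SI

Term B:
  start: KIKK
  step 1: IK
  step 2: K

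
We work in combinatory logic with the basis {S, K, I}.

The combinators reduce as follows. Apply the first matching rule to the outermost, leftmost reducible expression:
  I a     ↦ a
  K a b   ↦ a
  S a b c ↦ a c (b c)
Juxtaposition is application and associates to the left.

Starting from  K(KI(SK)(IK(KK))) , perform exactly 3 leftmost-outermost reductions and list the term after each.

  start: K(KI(SK)(IK(KK)))
  [1] K(I(IK(KK)))
  [2] K(IK(KK))
  [3] K(K(KK))

Answer: after 3 steps: K(K(KK))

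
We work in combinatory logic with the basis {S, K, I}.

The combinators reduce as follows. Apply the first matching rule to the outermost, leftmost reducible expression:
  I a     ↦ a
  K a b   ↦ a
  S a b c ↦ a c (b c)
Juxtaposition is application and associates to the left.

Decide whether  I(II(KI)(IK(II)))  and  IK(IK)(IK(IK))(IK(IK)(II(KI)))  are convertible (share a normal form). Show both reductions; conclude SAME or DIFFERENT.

Answer: DIFFERENT — A ⇓ I, B ⇓ KK

Working:
Term A:
  start: I(II(KI)(IK(II)))
  [1] II(KI)(IK(II))
  [2] I(KI)(IK(II))
  [3] KI(IK(II))
  [4] I

Term B:
  start: IK(IK)(IK(IK))(IK(IK)(II(KI)))
  [1] K(IK)(IK(IK))(IK(IK)(II(KI)))
  [2] IK(IK(IK)(II(KI)))
  [3] K(IK(IK)(II(KI)))
  [4] K(K(IK)(II(KI)))
  [5] K(IK)
  [6] KK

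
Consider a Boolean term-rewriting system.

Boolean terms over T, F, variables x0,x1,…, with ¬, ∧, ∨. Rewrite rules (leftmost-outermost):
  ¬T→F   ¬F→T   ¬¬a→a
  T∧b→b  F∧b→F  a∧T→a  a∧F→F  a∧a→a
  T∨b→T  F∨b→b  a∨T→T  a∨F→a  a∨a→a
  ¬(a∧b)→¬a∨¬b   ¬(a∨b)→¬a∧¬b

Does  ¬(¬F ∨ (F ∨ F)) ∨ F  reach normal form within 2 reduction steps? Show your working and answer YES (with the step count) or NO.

  start: ¬(¬F ∨ (F ∨ F)) ∨ F
  →1  ¬(¬F ∨ (F ∨ F))
  →2  ¬¬F ∧ ¬(F ∨ F)

Answer: NO — after 2 steps the term is ¬¬F ∧ ¬(F ∨ F), not yet normal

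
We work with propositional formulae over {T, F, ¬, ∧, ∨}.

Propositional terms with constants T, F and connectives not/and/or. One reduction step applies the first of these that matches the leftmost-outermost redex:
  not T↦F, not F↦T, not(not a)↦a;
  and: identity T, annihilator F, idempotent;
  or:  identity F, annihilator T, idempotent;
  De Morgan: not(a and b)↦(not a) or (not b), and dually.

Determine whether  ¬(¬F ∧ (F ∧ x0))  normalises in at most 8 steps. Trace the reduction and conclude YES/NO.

  start: ¬(¬F ∧ (F ∧ x0))
  [1] ¬¬F ∨ ¬(F ∧ x0)
  [2] F ∨ ¬(F ∧ x0)
  [3] ¬(F ∧ x0)
  [4] ¬F ∨ ¬x0
  [5] T ∨ ¬x0
  [6] T

Answer: YES — reaches normal form T in 6 ≤ 8 steps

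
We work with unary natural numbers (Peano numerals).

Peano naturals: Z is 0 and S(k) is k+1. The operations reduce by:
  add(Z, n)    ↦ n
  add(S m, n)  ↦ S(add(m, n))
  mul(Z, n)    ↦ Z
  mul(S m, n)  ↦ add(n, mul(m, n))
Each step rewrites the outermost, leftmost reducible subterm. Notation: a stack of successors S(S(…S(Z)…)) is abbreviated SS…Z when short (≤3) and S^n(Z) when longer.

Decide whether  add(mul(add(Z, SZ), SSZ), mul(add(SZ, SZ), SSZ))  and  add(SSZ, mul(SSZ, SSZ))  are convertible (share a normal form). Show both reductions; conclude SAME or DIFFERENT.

Answer: SAME — A ⇓ S^6(Z), B ⇓ S^6(Z)

Working:
Term A:
  start: add(mul(add(Z, SZ), SSZ), mul(add(SZ, SZ), SSZ))
  →1  add(mul(SZ, SSZ), mul(add(SZ, SZ), SSZ))
  →2  add(add(SSZ, mul(Z, SSZ)), mul(add(SZ, SZ), SSZ))
  →3  add(S(add(SZ, mul(Z, SSZ))), mul(add(SZ, SZ), SSZ))
  →4  S(add(add(SZ, mul(Z, SSZ)), mul(add(SZ, SZ), SSZ)))
  →5  S(add(S(add(Z, mul(Z, SSZ))), mul(add(SZ, SZ), SSZ)))
  →6  S(S(add(add(Z, mul(Z, SSZ)), mul(add(SZ, SZ), SSZ))))
  →7  S(S(add(mul(Z, SSZ), mul(add(SZ, SZ), SSZ))))
  →8  S(S(add(Z, mul(add(SZ, SZ), SSZ))))
  →9  S(S(mul(add(SZ, SZ), SSZ)))
  →10  S(S(mul(S(add(Z, SZ)), SSZ)))
  →11  S(S(add(SSZ, mul(add(Z, SZ), SSZ))))
  →12  S(S(S(add(SZ, mul(add(Z, SZ), SSZ)))))
  →13  S(S(S(S(add(Z, mul(add(Z, SZ), SSZ))))))
  →14  S(S(S(S(mul(add(Z, SZ), SSZ)))))
  →15  S(S(S(S(mul(SZ, SSZ)))))
  →16  S(S(S(S(add(SSZ, mul(Z, SSZ))))))
  →17  S(S(S(S(S(add(SZ, mul(Z, SSZ)))))))
  →18  S(S(S(S(S(S(add(Z, mul(Z, SSZ))))))))
  →19  S(S(S(S(S(S(mul(Z, SSZ)))))))
  →20  S^6(Z)

Term B:
  start: add(SSZ, mul(SSZ, SSZ))
  →1  S(add(SZ, mul(SSZ, SSZ)))
  →2  S(S(add(Z, mul(SSZ, SSZ))))
  →3  S(S(mul(SSZ, SSZ)))
  →4  S(S(add(SSZ, mul(SZ, SSZ))))
  →5  S(S(S(add(SZ, mul(SZ, SSZ)))))
  →6  S(S(S(S(add(Z, mul(SZ, SSZ))))))
  →7  S(S(S(S(mul(SZ, SSZ)))))
  →8  S(S(S(S(add(SSZ, mul(Z, SSZ))))))
  →9  S(S(S(S(S(add(SZ, mul(Z, SSZ)))))))
  →10  S(S(S(S(S(S(add(Z, mul(Z, SSZ))))))))
  →11  S(S(S(S(S(S(mul(Z, SSZ)))))))
  →12  S^6(Z)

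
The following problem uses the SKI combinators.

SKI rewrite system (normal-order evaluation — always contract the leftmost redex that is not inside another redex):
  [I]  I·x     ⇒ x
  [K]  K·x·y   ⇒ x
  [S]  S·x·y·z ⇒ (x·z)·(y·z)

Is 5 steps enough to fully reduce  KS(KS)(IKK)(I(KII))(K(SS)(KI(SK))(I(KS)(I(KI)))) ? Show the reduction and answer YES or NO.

  start: KS(KS)(IKK)(I(KII))(K(SS)(KI(SK))(I(KS)(I(KI))))
  →1  S(IKK)(I(KII))(K(SS)(KI(SK))(I(KS)(I(KI))))
  →2  IKK(K(SS)(KI(SK))(I(KS)(I(KI))))(I(KII)(K(SS)(KI(SK))(I(KS)(I(KI)))))
  →3  KK(K(SS)(KI(SK))(I(KS)(I(KI))))(I(KII)(K(SS)(KI(SK))(I(KS)(I(KI)))))
  →4  K(I(KII)(K(SS)(KI(SK))(I(KS)(I(KI)))))
  →5  K(KII(K(SS)(KI(SK))(I(KS)(I(KI)))))

Answer: NO — after 5 steps the term is K(KII(K(SS)(KI(SK))(I(KS)(I(KI))))), not yet normal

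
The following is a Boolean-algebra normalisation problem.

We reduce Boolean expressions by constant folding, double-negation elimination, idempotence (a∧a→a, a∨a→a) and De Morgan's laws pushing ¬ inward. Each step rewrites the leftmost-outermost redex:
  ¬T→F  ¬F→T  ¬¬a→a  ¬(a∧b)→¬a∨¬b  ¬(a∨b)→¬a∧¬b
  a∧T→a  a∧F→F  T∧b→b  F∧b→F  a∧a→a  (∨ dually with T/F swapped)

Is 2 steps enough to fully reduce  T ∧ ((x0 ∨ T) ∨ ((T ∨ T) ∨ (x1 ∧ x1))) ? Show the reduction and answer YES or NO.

  start: T ∧ ((x0 ∨ T) ∨ ((T ∨ T) ∨ (x1 ∧ x1)))
  [1] (x0 ∨ T) ∨ ((T ∨ T) ∨ (x1 ∧ x1))
  [2] T ∨ ((T ∨ T) ∨ (x1 ∧ x1))

Answer: NO — after 2 steps the term is T ∨ ((T ∨ T) ∨ (x1 ∧ x1)), not yet normal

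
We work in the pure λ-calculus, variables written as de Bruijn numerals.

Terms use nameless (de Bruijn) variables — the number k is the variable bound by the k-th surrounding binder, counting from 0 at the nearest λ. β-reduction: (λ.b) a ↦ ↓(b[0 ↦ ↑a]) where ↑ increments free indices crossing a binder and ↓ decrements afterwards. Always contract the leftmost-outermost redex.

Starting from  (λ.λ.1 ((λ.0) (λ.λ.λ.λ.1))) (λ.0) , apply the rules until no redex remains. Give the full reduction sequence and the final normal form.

Answer: normal form = λ.λ.λ.λ.λ.1  (in 3 steps)

Derivation:
  start: (λ.λ.1 ((λ.0) (λ.λ.λ.λ.1))) (λ.0)
  →1  λ.(λ.0) ((λ.0) (λ.λ.λ.λ.1))
  →2  λ.(λ.0) (λ.λ.λ.λ.1)
  →3  λ.λ.λ.λ.λ.1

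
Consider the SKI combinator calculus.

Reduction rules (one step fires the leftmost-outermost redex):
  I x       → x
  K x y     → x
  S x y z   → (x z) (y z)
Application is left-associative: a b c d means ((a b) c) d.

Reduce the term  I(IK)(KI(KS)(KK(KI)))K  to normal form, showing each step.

  start: I(IK)(KI(KS)(KK(KI)))K
  →1  IK(KI(KS)(KK(KI)))K
  →2  K(KI(KS)(KK(KI)))K
  →3  KI(KS)(KK(KI))
  →4  I(KK(KI))
  →5  KK(KI)
  →6  K

Answer: normal form = K  (in 6 steps)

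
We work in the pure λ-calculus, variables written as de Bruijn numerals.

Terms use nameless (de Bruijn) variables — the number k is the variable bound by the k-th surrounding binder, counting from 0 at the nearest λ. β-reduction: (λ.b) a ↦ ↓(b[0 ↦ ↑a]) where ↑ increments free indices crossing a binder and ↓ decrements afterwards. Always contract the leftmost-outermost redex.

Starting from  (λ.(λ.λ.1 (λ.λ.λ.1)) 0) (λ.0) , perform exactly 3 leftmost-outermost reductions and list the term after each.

  start: (λ.(λ.λ.1 (λ.λ.λ.1)) 0) (λ.0)
  [1] (λ.λ.1 (λ.λ.λ.1)) (λ.0)
  [2] λ.(λ.0) (λ.λ.λ.1)
  [3] λ.λ.λ.λ.1

Answer: after 3 steps: λ.λ.λ.λ.1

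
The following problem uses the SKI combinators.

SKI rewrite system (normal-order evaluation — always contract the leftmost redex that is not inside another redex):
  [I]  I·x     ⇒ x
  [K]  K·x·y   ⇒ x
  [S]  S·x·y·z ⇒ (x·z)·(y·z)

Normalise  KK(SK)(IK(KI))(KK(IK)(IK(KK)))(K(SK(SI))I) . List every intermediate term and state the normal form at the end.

  start: KK(SK)(IK(KI))(KK(IK)(IK(KK)))(K(SK(SI))I)
  →1  K(IK(KI))(KK(IK)(IK(KK)))(K(SK(SI))I)
  →2  IK(KI)(K(SK(SI))I)
  →3  K(KI)(K(SK(SI))I)
  →4  KI

Answer: normal form = KI  (in 4 steps)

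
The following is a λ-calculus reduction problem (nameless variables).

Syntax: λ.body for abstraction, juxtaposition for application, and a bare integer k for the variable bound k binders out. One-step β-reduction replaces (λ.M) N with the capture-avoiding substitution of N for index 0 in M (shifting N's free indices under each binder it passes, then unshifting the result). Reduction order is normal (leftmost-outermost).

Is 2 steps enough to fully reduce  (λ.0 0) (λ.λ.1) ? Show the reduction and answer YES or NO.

  start: (λ.0 0) (λ.λ.1)
  step 1: (λ.λ.1) (λ.λ.1)
  step 2: λ.λ.λ.1

Answer: YES — reaches normal form λ.λ.λ.1 in 2 ≤ 2 steps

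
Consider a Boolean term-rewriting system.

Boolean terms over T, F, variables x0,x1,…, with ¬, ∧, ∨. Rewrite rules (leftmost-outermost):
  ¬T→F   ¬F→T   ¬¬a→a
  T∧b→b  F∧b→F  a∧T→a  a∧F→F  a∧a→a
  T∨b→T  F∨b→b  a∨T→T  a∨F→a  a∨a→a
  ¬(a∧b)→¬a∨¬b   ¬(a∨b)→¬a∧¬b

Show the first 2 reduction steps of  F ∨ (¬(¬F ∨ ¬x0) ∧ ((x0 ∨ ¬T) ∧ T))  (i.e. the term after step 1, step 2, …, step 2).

  start: F ∨ (¬(¬F ∨ ¬x0) ∧ ((x0 ∨ ¬T) ∧ T))
  step 1: ¬(¬F ∨ ¬x0) ∧ ((x0 ∨ ¬T) ∧ T)
  step 2: (¬¬F ∧ ¬¬x0) ∧ ((x0 ∨ ¬T) ∧ T)

Answer: after 2 steps: (¬¬F ∧ ¬¬x0) ∧ ((x0 ∨ ¬T) ∧ T)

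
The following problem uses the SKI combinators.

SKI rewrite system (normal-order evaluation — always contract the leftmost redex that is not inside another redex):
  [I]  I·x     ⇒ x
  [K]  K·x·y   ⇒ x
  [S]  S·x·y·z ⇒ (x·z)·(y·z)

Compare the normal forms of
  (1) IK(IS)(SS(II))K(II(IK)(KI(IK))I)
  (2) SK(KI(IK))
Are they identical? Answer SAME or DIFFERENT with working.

Answer: SAME — A ⇓ SKI, B ⇓ SKI

Reduction:
Term A:
  start: IK(IS)(SS(II))K(II(IK)(KI(IK))I)
  →1  K(IS)(SS(II))K(II(IK)(KI(IK))I)
  →2  ISK(II(IK)(KI(IK))I)
  →3  SK(II(IK)(KI(IK))I)
  →4  SK(I(IK)(KI(IK))I)
  →5  SK(IK(KI(IK))I)
  →6  SK(K(KI(IK))I)
  →7  SK(KI(IK))
  →8  SKI

Term B:
  start: SK(KI(IK))
  →1  SKI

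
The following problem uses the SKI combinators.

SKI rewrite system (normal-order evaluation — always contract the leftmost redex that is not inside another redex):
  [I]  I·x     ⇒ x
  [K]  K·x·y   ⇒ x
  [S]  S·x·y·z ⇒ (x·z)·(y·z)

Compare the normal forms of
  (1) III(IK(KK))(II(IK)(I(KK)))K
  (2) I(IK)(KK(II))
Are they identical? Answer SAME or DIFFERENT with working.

Term A:
  start: III(IK(KK))(II(IK)(I(KK)))K
  step 1: II(IK(KK))(II(IK)(I(KK)))K
  step 2: I(IK(KK))(II(IK)(I(KK)))K
  step 3: IK(KK)(II(IK)(I(KK)))K
  step 4: K(KK)(II(IK)(I(KK)))K
  step 5: KKK
  step 6: K

Term B:
  start: I(IK)(KK(II))
  step 1: IK(KK(II))
  step 2: K(KK(II))
  step 3: KK

Answer: DIFFERENT — A ⇓ K, B ⇓ KK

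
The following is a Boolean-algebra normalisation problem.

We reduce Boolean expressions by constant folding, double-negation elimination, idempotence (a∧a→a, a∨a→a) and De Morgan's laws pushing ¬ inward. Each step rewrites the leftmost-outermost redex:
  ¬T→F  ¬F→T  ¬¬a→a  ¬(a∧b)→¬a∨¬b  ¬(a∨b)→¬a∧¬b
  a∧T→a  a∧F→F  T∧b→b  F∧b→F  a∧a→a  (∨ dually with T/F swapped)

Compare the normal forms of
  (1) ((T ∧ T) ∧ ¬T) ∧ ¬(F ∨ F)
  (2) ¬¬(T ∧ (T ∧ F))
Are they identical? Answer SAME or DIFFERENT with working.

Answer: SAME — A ⇓ F, B ⇓ F

Derivation:
Term A:
  start: ((T ∧ T) ∧ ¬T) ∧ ¬(F ∨ F)
  [1] (T ∧ ¬T) ∧ ¬(F ∨ F)
  [2] ¬T ∧ ¬(F ∨ F)
  [3] F ∧ ¬(F ∨ F)
  [4] F

Term B:
  start: ¬¬(T ∧ (T ∧ F))
  [1] T ∧ (T ∧ F)
  [2] T ∧ F
  [3] F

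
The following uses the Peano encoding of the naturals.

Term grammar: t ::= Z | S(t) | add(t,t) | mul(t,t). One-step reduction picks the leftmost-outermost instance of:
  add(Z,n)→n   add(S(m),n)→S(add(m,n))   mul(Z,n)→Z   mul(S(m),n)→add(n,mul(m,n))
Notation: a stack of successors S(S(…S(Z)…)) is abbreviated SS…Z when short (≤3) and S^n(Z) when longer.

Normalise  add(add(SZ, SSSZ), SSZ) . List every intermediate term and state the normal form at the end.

Answer: normal form = S^6(Z)  (in 7 steps)

Reduction:
  start: add(add(SZ, SSSZ), SSZ)
  →1  add(S(add(Z, SSSZ)), SSZ)
  →2  S(add(add(Z, SSSZ), SSZ))
  →3  S(add(SSSZ, SSZ))
  →4  S(S(add(SSZ, SSZ)))
  →5  S(S(S(add(SZ, SSZ))))
  →6  S(S(S(S(add(Z, SSZ)))))
  →7  S^6(Z)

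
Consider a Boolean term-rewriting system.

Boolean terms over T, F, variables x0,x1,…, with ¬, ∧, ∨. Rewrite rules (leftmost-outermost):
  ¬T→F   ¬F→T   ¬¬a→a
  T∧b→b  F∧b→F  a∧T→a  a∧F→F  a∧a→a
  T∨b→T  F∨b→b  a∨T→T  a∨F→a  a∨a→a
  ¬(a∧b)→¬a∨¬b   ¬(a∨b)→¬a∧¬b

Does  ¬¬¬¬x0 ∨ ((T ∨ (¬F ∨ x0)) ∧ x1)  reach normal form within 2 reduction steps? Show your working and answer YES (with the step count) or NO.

  start: ¬¬¬¬x0 ∨ ((T ∨ (¬F ∨ x0)) ∧ x1)
  [1] ¬¬x0 ∨ ((T ∨ (¬F ∨ x0)) ∧ x1)
  [2] x0 ∨ ((T ∨ (¬F ∨ x0)) ∧ x1)

Answer: NO — after 2 steps the term is x0 ∨ ((T ∨ (¬F ∨ x0)) ∧ x1), not yet normal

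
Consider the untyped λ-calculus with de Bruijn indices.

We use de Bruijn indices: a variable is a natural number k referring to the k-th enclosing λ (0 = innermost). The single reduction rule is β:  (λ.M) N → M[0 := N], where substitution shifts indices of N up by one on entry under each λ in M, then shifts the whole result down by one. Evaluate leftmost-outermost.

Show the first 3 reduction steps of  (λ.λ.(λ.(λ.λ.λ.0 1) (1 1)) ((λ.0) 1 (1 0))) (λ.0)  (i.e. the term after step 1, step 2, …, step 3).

Answer: after 3 steps: λ.λ.λ.0 1

Working:
  start: (λ.λ.(λ.(λ.λ.λ.0 1) (1 1)) ((λ.0) 1 (1 0))) (λ.0)
  →1  λ.(λ.(λ.λ.λ.0 1) (1 1)) ((λ.0) (λ.0) ((λ.0) 0))
  →2  λ.(λ.λ.λ.0 1) (0 0)
  →3  λ.λ.λ.0 1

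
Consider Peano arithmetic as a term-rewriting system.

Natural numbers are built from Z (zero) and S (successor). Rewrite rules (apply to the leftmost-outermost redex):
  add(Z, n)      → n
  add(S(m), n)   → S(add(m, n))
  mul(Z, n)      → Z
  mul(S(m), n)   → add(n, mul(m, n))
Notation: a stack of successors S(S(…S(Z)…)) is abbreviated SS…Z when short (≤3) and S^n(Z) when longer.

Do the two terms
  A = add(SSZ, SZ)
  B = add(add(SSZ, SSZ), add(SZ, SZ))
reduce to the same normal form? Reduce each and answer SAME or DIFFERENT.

Answer: DIFFERENT — A ⇓ SSSZ, B ⇓ S^6(Z)

Working:
Term A:
  start: add(SSZ, SZ)
  step 1: S(add(SZ, SZ))
  step 2: S(S(add(Z, SZ)))
  step 3: SSSZ

Term B:
  start: add(add(SSZ, SSZ), add(SZ, SZ))
  step 1: add(S(add(SZ, SSZ)), add(SZ, SZ))
  step 2: S(add(add(SZ, SSZ), add(SZ, SZ)))
  step 3: S(add(S(add(Z, SSZ)), add(SZ, SZ)))
  step 4: S(S(add(add(Z, SSZ), add(SZ, SZ))))
  step 5: S(S(add(SSZ, add(SZ, SZ))))
  step 6: S(S(S(add(SZ, add(SZ, SZ)))))
  step 7: S(S(S(S(add(Z, add(SZ, SZ))))))
  step 8: S(S(S(S(add(SZ, SZ)))))
  step 9: S(S(S(S(S(add(Z, SZ))))))
  step 10: S^6(Z)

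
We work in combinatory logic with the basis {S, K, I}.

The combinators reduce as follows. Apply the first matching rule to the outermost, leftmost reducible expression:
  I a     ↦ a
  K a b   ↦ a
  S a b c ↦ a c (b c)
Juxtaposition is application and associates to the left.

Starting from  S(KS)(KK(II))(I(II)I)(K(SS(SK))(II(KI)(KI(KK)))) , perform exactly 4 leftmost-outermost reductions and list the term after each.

Answer: after 4 steps: S(K(III))(K(SS(SK))(II(KI)(KI(KK))))

Working:
  start: S(KS)(KK(II))(I(II)I)(K(SS(SK))(II(KI)(KI(KK))))
  →1  KS(I(II)I)(KK(II)(I(II)I))(K(SS(SK))(II(KI)(KI(KK))))
  →2  S(KK(II)(I(II)I))(K(SS(SK))(II(KI)(KI(KK))))
  →3  S(K(I(II)I))(K(SS(SK))(II(KI)(KI(KK))))
  →4  S(K(III))(K(SS(SK))(II(KI)(KI(KK))))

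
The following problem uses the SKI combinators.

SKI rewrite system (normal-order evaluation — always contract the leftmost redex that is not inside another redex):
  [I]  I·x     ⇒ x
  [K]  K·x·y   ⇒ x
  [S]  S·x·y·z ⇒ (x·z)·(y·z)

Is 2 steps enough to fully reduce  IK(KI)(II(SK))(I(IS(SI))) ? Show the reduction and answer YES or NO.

  start: IK(KI)(II(SK))(I(IS(SI)))
  [1] K(KI)(II(SK))(I(IS(SI)))
  [2] KI(I(IS(SI)))

Answer: NO — after 2 steps the term is KI(I(IS(SI))), not yet normal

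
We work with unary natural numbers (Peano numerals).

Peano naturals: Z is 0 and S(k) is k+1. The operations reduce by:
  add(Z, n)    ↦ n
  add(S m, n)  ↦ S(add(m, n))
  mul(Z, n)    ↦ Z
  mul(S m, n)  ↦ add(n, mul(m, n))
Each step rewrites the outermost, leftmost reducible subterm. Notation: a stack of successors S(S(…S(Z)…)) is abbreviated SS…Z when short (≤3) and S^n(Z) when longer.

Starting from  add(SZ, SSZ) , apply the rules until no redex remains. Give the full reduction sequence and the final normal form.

Answer: normal form = SSSZ  (in 2 steps)

Derivation:
  start: add(SZ, SSZ)
  →1  S(add(Z, SSZ))
  →2  SSSZ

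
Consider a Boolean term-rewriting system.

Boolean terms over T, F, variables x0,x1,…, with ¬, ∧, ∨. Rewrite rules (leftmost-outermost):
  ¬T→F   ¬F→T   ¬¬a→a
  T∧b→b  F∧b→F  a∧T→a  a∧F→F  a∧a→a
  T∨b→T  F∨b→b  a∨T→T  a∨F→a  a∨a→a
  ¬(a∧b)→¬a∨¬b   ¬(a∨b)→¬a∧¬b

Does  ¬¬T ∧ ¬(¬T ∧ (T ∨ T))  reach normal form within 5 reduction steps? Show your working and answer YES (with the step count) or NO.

Answer: YES — reaches normal form T in 5 ≤ 5 steps

Reduction:
  start: ¬¬T ∧ ¬(¬T ∧ (T ∨ T))
  →1  T ∧ ¬(¬T ∧ (T ∨ T))
  →2  ¬(¬T ∧ (T ∨ T))
  →3  ¬¬T ∨ ¬(T ∨ T)
  →4  T ∨ ¬(T ∨ T)
  →5  T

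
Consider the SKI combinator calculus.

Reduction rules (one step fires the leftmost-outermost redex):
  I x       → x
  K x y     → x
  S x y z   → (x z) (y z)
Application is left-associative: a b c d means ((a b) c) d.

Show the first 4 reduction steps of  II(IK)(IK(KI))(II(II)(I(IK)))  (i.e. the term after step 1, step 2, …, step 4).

Answer: after 4 steps: IK(KI)

Working:
  start: II(IK)(IK(KI))(II(II)(I(IK)))
  step 1: I(IK)(IK(KI))(II(II)(I(IK)))
  step 2: IK(IK(KI))(II(II)(I(IK)))
  step 3: K(IK(KI))(II(II)(I(IK)))
  step 4: IK(KI)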